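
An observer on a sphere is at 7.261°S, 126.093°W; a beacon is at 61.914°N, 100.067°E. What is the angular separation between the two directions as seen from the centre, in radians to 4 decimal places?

2.0208 rad

In radians: φ₁ = -0.1267, φ₂ = 1.0806, Δλ = -133.840° = -2.3359 rad.
cos c = sin φ₁ sin φ₂ + cos φ₁ cos φ₂ cos Δλ = (-0.1264)(0.8822) + (0.9920)(0.4708)(-0.6926) = -0.43499,
so c = arccos(-0.43499) = 2.02082 rad.
So the angular separation is 2.0208 rad.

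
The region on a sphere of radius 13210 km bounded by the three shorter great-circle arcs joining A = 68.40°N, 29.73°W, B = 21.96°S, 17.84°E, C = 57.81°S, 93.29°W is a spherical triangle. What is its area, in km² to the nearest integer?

399354282 km²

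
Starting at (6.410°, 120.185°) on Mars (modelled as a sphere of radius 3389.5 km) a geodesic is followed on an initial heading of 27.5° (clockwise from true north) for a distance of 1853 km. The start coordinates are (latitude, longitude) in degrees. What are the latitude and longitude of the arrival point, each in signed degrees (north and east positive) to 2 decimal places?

33.62°, 136.94°

Angular distance δ = d/R = 1853/3389.5 = 0.54669 rad; initial bearing θ = 0.4800 rad.
sin φ₂ = sin φ₁ cos δ + cos φ₁ sin δ cos θ = (0.1116)(0.8543) + (0.9937)(0.5199)(0.8870) = 0.5536, so φ₂ = 33.62°.
Δλ = atan2(sin θ sin δ cos φ₁, cos δ − sin φ₁ sin φ₂) = atan2(0.2385, 0.7924) = 16.753°.
λ₂ = 120.185° + 16.753° = 136.94°.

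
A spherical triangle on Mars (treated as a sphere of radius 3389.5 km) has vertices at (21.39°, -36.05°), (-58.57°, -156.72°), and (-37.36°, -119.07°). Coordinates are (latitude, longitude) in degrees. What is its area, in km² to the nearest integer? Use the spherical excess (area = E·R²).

Side lengths (central angles): a = 0.5625, b = 1.7026, c = 2.1638 rad; semiperimeter s = 2.2144.
By l'Huilier's theorem, tan(E/4) = √[tan(s/2) tan((s−a)/2) tan((s−b)/2) tan((s−c)/2)], giving spherical excess E = 0.4771 rad.
Area = E·R² = 0.4771 × (3389.5)² ≈ 5481649 km².

5481649 km²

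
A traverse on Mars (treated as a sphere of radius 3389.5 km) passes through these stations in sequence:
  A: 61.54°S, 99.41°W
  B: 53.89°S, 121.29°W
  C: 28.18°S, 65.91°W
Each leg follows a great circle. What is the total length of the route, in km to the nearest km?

Leg A→B: central angle 0.2420 rad, distance 820.1 km.
Leg B→C: central angle 0.8276 rad, distance 2805.1 km.
Total: 820.1 + 2805.1 ≈ 3625 km.

3625 km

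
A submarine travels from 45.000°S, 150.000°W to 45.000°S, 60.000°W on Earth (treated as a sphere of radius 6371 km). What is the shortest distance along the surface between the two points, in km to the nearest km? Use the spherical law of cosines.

6672 km

Let φ₁ = -0.7854 rad, φ₂ = -0.7854 rad, and Δλ = 1.5708 rad.
cos c = sin φ₁ sin φ₂ + cos φ₁ cos φ₂ cos Δλ = (-0.7071)(-0.7071) + (0.7071)(0.7071)(0.0000) = 0.50000,
so c = arccos(0.50000) = 1.04720 rad.
Distance = R·c = 6371 × 1.0472 ≈ 6672 km.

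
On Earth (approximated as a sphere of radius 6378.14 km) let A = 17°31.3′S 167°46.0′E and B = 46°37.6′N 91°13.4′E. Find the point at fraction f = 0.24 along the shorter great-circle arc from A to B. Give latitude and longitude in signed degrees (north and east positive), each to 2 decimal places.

-0.39°, 152.91°

The central angle between A and B is δ = 1.6373 rad.
With f = 0.24, the slerp weights are sin((1−f)δ)/sin δ = 0.9493 and sin(fδ)/sin δ = 0.3838.
Weighted sum of the unit vectors: (0.9493)·(-0.9319,0.2021,-0.3011) + (0.3838)·(-0.0147,0.6866,0.7269) = (-0.8903, 0.4553, -0.0068).
Converting back: φ = atan2(z, √(x²+y²)) = -0.39°, λ = atan2(y, x) = 152.91°.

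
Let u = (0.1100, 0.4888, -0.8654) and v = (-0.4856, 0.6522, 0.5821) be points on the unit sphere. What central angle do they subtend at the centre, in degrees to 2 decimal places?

103.79°

u·v = -0.2384; |u| = 1.0000, |v| = 1.0000.
cos θ = (u·v)/(|u||v|) = -0.2384, so θ = 103.79°.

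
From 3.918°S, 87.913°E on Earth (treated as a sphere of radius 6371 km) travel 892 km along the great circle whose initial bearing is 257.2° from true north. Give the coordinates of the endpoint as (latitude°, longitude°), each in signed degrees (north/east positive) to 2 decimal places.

-5.65°, 80.05°

Angular distance δ = d/R = 892/6371 = 0.14001 rad; initial bearing θ = 4.4890 rad.
sin φ₂ = sin φ₁ cos δ + cos φ₁ sin δ cos θ = (-0.0683)(0.9902) + (0.9977)(0.1396)(-0.2215) = -0.0985, so φ₂ = -5.65°.
Δλ = atan2(sin θ sin δ cos φ₁, cos δ − sin φ₁ sin φ₂) = atan2(-0.1358, 0.9835) = -7.860°.
λ₂ = 87.913° − 7.860° = 80.05°.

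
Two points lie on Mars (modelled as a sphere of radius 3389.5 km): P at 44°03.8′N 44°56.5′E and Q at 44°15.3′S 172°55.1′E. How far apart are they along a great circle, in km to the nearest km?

In radians: φ₁ = 0.7691, φ₂ = -0.7724, Δλ = 127.977° = 2.2336 rad.
Haversine: a = sin²(Δφ/2) + cos φ₁ cos φ₂ sin²(Δλ/2) = 0.4853 + (0.7186)(0.7162)(0.8077) = 0.90101.
Central angle c = 2·arcsin(√a) = 2.50147 rad.
Distance = R·c = 3389.5 × 2.5015 ≈ 8479 km.

8479 km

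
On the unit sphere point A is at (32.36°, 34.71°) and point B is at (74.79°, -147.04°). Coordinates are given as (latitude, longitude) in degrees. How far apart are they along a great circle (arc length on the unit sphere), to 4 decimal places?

1.2714

With latitudes φ₁ = 32.360°, φ₂ = 74.790° and longitude difference Δλ = 178.250°:
cos c = sin φ₁ sin φ₂ + cos φ₁ cos φ₂ cos Δλ = (0.5352)(0.9650) + (0.8447)(0.2624)(-0.9995) = 0.29498,
so c = arccos(0.29498) = 1.27136 rad.
On the unit sphere the arc length equals the central angle: 1.2714.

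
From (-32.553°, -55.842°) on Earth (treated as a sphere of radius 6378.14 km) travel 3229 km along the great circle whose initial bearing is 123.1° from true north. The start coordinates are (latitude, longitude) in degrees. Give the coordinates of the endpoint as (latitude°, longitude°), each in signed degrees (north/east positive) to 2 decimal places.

Angular distance δ = d/R = 3229/6378.14 = 0.50626 rad; initial bearing θ = 2.1485 rad.
sin φ₂ = sin φ₁ cos δ + cos φ₁ sin δ cos θ = (-0.5381)(0.8746) + (0.8429)(0.4849)(-0.5461) = -0.6938, so φ₂ = -43.93°.
Δλ = atan2(sin θ sin δ cos φ₁, cos δ − sin φ₁ sin φ₂) = atan2(0.3424, 0.5012) = 34.337°.
λ₂ = -55.842° + 34.337° = -21.51°.

-43.93°, -21.51°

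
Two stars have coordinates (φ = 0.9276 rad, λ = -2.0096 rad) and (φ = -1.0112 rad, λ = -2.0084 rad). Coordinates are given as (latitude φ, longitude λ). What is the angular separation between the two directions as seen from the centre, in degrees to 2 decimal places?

111.09°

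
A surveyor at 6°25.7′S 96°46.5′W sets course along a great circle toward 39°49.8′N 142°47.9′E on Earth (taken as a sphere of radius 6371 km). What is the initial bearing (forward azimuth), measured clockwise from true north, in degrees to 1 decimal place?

Δλ = -120.427° = -2.1018 rad.
y = sin Δλ · cos φ₂ = (-0.8623)(0.7679) = -0.6622
x = cos φ₁ sin φ₂ − sin φ₁ cos φ₂ cos Δλ = (0.9937)(0.6405) − (-0.1120)(0.7679)(-0.5064) = 0.5929
θ = atan2(y, x) = -48.16°; adding 360° gives 311.8°.

311.8°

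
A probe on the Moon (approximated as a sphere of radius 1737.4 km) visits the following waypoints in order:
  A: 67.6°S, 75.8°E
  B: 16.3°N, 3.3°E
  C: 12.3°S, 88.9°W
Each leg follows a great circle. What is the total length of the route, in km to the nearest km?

Leg A→B: central angle 1.7209 rad, distance 2989.8 km.
Leg B→C: central angle 1.6667 rad, distance 2895.8 km.
Total: 2989.8 + 2895.8 ≈ 5886 km.

5886 km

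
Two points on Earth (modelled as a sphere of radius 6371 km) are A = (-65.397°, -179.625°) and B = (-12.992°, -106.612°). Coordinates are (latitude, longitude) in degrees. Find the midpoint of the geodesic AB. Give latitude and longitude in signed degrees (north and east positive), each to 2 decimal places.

The central angle between A and B is δ = 1.2420 rad.
With f = 0.5, the slerp weights are sin((1−f)δ)/sin δ = 0.6148 and sin(fδ)/sin δ = 0.6148.
Weighted sum of the unit vectors: (0.6148)·(-0.4163,-0.0027,-0.9092) + (0.6148)·(-0.2786,-0.9337,-0.2248) = (-0.4272, -0.5757, -0.6972).
Converting back: φ = atan2(z, √(x²+y²)) = -44.20°, λ = atan2(y, x) = -126.58°.

-44.20°, -126.58°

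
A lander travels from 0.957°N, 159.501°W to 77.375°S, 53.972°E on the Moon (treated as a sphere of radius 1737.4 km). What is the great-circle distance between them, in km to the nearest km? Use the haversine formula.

3076 km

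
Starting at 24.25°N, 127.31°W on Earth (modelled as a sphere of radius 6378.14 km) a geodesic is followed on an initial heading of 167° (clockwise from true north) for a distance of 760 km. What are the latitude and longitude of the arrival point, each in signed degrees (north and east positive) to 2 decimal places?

Angular distance δ = d/R = 760/6378.14 = 0.11916 rad; initial bearing θ = 2.9147 rad.
sin φ₂ = sin φ₁ cos δ + cos φ₁ sin δ cos θ = (0.4107)(0.9929) + (0.9118)(0.1189)(-0.9744) = 0.3022, so φ₂ = 17.59°.
Δλ = atan2(sin θ sin δ cos φ₁, cos δ − sin φ₁ sin φ₂) = atan2(0.0244, 0.8688) = 1.608°.
λ₂ = -127.310° + 1.608° = -125.70°.

17.59°, -125.70°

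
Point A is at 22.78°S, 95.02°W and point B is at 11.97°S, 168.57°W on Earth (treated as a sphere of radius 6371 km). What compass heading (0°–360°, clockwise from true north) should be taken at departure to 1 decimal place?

264.9°

Δλ = -73.550° = -1.2837 rad.
y = sin Δλ · cos φ₂ = (-0.9591)(0.9783) = -0.9382
x = cos φ₁ sin φ₂ − sin φ₁ cos φ₂ cos Δλ = (0.9220)(-0.2074) − (-0.3872)(0.9783)(0.2832) = -0.0840
θ = atan2(y, x) = -95.11°; adding 360° gives 264.9°.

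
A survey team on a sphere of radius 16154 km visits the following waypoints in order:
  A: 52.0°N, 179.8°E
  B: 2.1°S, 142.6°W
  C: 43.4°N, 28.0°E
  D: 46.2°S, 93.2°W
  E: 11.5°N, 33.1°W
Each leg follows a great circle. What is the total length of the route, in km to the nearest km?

117997 km

Leg A→B: central angle 1.0944 rad, distance 17679.0 km.
Leg B→C: central angle 2.4061 rad, distance 38868.5 km.
Leg C→D: central angle 2.4286 rad, distance 39232.0 km.
Leg D→E: central angle 1.3754 rad, distance 22217.4 km.
Total: 17679.0 + 38868.5 + 39232.0 + 22217.4 ≈ 117997 km.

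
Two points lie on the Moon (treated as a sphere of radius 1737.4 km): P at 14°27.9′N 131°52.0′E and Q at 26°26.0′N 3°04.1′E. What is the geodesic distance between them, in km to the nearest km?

3505 km

With latitudes φ₁ = 14.465°, φ₂ = 26.433° and longitude difference Δλ = -128.798°:
Haversine: a = sin²(Δφ/2) + cos φ₁ cos φ₂ sin²(Δλ/2) = 0.0109 + (0.9683)(0.8955)(0.8133) = 0.71605.
Central angle c = 2·arcsin(√a) = 2.01761 rad.
Distance = R·c = 1737.4 × 2.0176 ≈ 3505 km.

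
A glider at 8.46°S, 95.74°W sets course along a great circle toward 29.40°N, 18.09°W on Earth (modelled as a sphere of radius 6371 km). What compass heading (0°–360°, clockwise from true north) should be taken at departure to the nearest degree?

59°

With φ₁ = -0.1477, φ₂ = 0.5131, Δλ = 1.3552 rad, the forward-azimuth formula gives
θ = atan2( sin Δλ cos φ₂ , cos φ₁ sin φ₂ − sin φ₁ cos φ₂ cos Δλ ) = atan2(0.8511, 0.5130) = 58.92°.
So the initial bearing is 59°.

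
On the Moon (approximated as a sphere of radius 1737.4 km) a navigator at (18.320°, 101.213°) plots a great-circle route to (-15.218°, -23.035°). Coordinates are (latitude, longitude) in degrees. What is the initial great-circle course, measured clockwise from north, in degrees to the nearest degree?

264°

Δλ = -124.248° = -2.1685 rad.
y = sin Δλ · cos φ₂ = (-0.8266)(0.9649) = -0.7976
x = cos φ₁ sin φ₂ − sin φ₁ cos φ₂ cos Δλ = (0.9493)(-0.2625) − (0.3143)(0.9649)(-0.5628) = -0.0785
θ = atan2(y, x) = -95.62°; adding 360° gives 264°.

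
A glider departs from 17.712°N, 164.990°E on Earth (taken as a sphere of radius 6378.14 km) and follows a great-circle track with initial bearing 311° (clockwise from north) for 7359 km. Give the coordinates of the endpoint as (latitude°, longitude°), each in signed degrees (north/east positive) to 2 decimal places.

44.00°, 91.41°

Angular distance δ = d/R = 7359/6378.14 = 1.15378 rad; initial bearing θ = 5.4280 rad.
sin φ₂ = sin φ₁ cos δ + cos φ₁ sin δ cos θ = (0.3042)(0.4050) + (0.9526)(0.9143)(0.6561) = 0.6946, so φ₂ = 44.00°.
Δλ = atan2(sin θ sin δ cos φ₁, cos δ − sin φ₁ sin φ₂) = atan2(-0.6573, 0.1937) = -73.581°.
λ₂ = 164.990° − 73.581° = 91.41°.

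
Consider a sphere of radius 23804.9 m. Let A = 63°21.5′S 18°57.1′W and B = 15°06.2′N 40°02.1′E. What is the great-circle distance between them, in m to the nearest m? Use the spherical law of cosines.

With latitudes φ₁ = -63.358°, φ₂ = 15.103° and longitude difference Δλ = 58.987°:
cos c = sin φ₁ sin φ₂ + cos φ₁ cos φ₂ cos Δλ = (-0.8938)(0.2606) + (0.4484)(0.9655)(0.5152) = -0.00984,
so c = arccos(-0.00984) = 1.58064 rad.
Distance = R·c = 23804.9 × 1.5806 ≈ 37627 m.

37627 m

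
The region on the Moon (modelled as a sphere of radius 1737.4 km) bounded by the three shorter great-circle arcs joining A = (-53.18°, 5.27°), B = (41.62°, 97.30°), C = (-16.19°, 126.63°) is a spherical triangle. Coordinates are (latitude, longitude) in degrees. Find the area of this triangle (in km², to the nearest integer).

4414426 km²

Side lengths (central angles): a = 1.1144, b = 1.6472, c = 2.1502 rad; semiperimeter s = 2.4559.
By l'Huilier's theorem, tan(E/4) = √[tan(s/2) tan((s−a)/2) tan((s−b)/2) tan((s−c)/2)], giving spherical excess E = 1.4624 rad.
Area = E·R² = 1.4624 × (1737.4)² ≈ 4414426 km².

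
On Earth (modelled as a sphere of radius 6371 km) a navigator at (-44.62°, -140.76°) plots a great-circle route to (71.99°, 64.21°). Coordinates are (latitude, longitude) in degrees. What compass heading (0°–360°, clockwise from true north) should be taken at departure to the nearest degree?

345°

Δλ = -155.030° = -2.7058 rad.
y = sin Δλ · cos φ₂ = (-0.4221)(0.3092) = -0.1305
x = cos φ₁ sin φ₂ − sin φ₁ cos φ₂ cos Δλ = (0.7118)(0.9510) − (-0.7024)(0.3092)(-0.9065) = 0.4800
θ = atan2(y, x) = -15.21°; adding 360° gives 345°.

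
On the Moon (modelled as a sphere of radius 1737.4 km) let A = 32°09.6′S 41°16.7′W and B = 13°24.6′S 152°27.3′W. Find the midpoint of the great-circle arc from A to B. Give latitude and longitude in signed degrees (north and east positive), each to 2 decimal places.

Central angle δ = 1.7457 rad. Interpolating on the sphere with fraction f = 0.5:
P = [sin((1−f)δ)·A + sin(fδ)·B] / sin δ = 0.7780·A + 0.7780·B in Cartesian coordinates,
giving P = (-0.1760, -0.7845, -0.5946), i.e. latitude -36.48°, longitude -102.65°.

-36.48°, -102.65°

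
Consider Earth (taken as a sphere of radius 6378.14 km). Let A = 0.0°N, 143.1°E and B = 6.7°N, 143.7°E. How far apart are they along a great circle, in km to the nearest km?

749 km

In radians: φ₁ = 0.0000, φ₂ = 0.1169, Δλ = 0.600° = 0.0105 rad.
cos c = sin φ₁ sin φ₂ + cos φ₁ cos φ₂ cos Δλ = (0.0000)(0.1167) + (1.0000)(0.9932)(0.9999) = 0.99312,
so c = arccos(0.99312) = 0.11740 rad.
Distance = R·c = 6378.14 × 0.1174 ≈ 749 km.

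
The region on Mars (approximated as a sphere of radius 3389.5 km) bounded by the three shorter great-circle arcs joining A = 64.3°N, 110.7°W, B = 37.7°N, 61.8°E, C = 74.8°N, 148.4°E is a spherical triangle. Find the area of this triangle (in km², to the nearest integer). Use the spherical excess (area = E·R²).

2563012 km²

Side lengths (central angles): a = 0.9242, b = 0.5585, c = 1.3584 rad; semiperimeter s = 1.4205.
By l'Huilier's theorem, tan(E/4) = √[tan(s/2) tan((s−a)/2) tan((s−b)/2) tan((s−c)/2)], giving spherical excess E = 0.2231 rad.
Area = E·R² = 0.2231 × (3389.5)² ≈ 2563012 km².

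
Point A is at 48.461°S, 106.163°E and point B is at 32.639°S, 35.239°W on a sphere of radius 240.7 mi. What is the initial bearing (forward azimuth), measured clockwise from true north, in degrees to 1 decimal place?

211.7°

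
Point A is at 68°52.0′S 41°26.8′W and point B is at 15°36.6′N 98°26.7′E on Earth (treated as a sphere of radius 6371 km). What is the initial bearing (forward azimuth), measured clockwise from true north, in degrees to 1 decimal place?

133.6°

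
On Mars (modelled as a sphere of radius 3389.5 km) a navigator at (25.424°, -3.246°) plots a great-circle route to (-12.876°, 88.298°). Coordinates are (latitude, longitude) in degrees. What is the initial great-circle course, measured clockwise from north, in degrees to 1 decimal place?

Δλ = 91.544° = 1.5977 rad.
y = sin Δλ · cos φ₂ = (0.9996)(0.9749) = 0.9745
x = cos φ₁ sin φ₂ − sin φ₁ cos φ₂ cos Δλ = (0.9032)(-0.2228) − (0.4293)(0.9749)(-0.0269) = -0.1900
θ = atan2(y, x) = 101.03°, so the bearing is 101.0°.

101.0°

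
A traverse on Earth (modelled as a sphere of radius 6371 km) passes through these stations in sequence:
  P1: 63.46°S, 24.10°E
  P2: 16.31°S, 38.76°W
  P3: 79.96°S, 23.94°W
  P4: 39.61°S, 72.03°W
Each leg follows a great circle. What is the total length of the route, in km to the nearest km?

Leg P1→P2: central angle 1.1075 rad, distance 7056.1 km.
Leg P2→P3: central angle 1.1171 rad, distance 7117.1 km.
Leg P3→P4: central angle 0.7706 rad, distance 4909.4 km.
Total: 7056.1 + 7117.1 + 4909.4 ≈ 19083 km.

19083 km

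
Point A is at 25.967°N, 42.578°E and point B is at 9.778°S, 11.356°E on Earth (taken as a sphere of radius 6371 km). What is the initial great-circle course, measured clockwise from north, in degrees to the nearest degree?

Δλ = -31.222° = -0.5449 rad.
y = sin Δλ · cos φ₂ = (-0.5184)(0.9855) = -0.5108
x = cos φ₁ sin φ₂ − sin φ₁ cos φ₂ cos Δλ = (0.8990)(-0.1698) − (0.4379)(0.9855)(0.8552) = -0.5217
θ = atan2(y, x) = -135.60°; adding 360° gives 224°.

224°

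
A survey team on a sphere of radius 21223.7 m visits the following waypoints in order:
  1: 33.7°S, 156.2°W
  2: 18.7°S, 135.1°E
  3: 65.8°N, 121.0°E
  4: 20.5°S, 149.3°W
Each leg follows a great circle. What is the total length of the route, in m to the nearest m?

Leg 1→2: central angle 1.0881 rad, distance 23094.1 m.
Leg 2→3: central angle 1.4865 rad, distance 31550.1 m.
Leg 3→4: central angle 1.8938 rad, distance 40193.5 m.
Total: 23094.1 + 31550.1 + 40193.5 ≈ 94838 m.

94838 m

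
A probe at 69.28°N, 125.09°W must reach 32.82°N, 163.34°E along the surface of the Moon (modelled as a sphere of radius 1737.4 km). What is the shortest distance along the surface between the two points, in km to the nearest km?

With latitudes φ₁ = 69.280°, φ₂ = 32.820° and longitude difference Δλ = -71.570°:
cos c = sin φ₁ sin φ₂ + cos φ₁ cos φ₂ cos Δλ = (0.9353)(0.5420) + (0.3538)(0.8404)(0.3161) = 0.60094,
so c = arccos(0.60094) = 0.92611 rad.
Distance = R·c = 1737.4 × 0.9261 ≈ 1609 km.

1609 km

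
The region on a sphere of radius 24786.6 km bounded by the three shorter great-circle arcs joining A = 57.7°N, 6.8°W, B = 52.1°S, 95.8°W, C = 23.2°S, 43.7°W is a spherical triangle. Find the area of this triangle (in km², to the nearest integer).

Side lengths (central angles): a = 0.8531, b = 1.5110, c = 2.2933 rad; semiperimeter s = 2.3287.
By l'Huilier's theorem, tan(E/4) = √[tan(s/2) tan((s−a)/2) tan((s−b)/2) tan((s−c)/2)], giving spherical excess E = 0.5062 rad.
Area = E·R² = 0.5062 × (24786.6)² ≈ 310993614 km².

310993614 km²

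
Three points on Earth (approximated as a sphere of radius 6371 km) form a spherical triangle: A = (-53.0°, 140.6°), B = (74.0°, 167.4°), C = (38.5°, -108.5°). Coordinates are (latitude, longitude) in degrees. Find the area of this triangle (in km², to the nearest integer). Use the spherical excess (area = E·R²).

Side lengths (central angles): a = 0.9013, b = 2.2985, c = 2.2391 rad; semiperimeter s = 2.7195.
By l'Huilier's theorem, tan(E/4) = √[tan(s/2) tan((s−a)/2) tan((s−b)/2) tan((s−c)/2)], giving spherical excess E = 2.0418 rad.
Area = E·R² = 2.0418 × (6371)² ≈ 82875460 km².

82875460 km²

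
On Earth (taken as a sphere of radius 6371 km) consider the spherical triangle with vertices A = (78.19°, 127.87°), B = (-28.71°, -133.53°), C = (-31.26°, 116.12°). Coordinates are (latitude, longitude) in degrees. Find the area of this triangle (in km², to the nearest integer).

Side lengths (central angles): a = 1.5822, b = 1.9142, c = 2.0910 rad; semiperimeter s = 2.7937.
By l'Huilier's theorem, tan(E/4) = √[tan(s/2) tan((s−a)/2) tan((s−b)/2) tan((s−c)/2)], giving spherical excess E = 2.7579 rad.
Area = E·R² = 2.7579 × (6371)² ≈ 111942479 km².

111942479 km²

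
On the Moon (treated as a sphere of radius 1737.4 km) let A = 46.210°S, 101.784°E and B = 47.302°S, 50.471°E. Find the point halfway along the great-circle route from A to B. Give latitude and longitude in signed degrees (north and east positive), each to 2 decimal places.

The central angle between A and B is δ = 0.6026 rad.
With f = 0.5, the slerp weights are sin((1−f)δ)/sin δ = 0.5236 and sin(fδ)/sin δ = 0.5236.
Weighted sum of the unit vectors: (0.5236)·(-0.1413,0.6774,-0.7219) + (0.5236)·(0.4316,0.5230,-0.7349) = (0.1520, 0.6286, -0.7628).
Converting back: φ = atan2(z, √(x²+y²)) = -49.71°, λ = atan2(y, x) = 76.41°.

-49.71°, 76.41°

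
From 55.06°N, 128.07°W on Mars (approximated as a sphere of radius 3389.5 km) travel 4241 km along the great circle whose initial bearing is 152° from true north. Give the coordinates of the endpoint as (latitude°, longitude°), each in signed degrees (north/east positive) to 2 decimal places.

-12.86°, -100.87°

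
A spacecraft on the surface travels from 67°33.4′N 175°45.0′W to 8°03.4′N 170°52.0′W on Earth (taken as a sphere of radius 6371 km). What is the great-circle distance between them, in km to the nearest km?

6626 km

Let φ₁ = 1.1791 rad, φ₂ = 0.1406 rad, and Δλ = 0.0852 rad.
Haversine: a = sin²(Δφ/2) + cos φ₁ cos φ₂ sin²(Δλ/2) = 0.2462 + (0.3818)(0.9901)(0.0018) = 0.24692.
Central angle c = 2·arcsin(√a) = 1.04006 rad.
Distance = R·c = 6371 × 1.0401 ≈ 6626 km.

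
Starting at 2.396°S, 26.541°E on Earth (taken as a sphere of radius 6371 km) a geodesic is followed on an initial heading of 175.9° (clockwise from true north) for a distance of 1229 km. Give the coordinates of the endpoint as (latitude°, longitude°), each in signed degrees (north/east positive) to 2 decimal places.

Angular distance δ = d/R = 1229/6371 = 0.19291 rad; initial bearing θ = 3.0700 rad.
sin φ₂ = sin φ₁ cos δ + cos φ₁ sin δ cos θ = (-0.0418)(0.9815) + (0.9991)(0.1917)(-0.9974) = -0.2321, so φ₂ = -13.42°.
Δλ = atan2(sin θ sin δ cos φ₁, cos δ − sin φ₁ sin φ₂) = atan2(0.0137, 0.9717) = 0.807°.
λ₂ = 26.541° + 0.807° = 27.35°.

-13.42°, 27.35°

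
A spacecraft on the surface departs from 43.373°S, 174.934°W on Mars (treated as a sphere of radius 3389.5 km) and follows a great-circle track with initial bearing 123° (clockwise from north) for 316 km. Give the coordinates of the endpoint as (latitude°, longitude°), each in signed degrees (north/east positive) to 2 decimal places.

Angular distance δ = d/R = 316/3389.5 = 0.09323 rad; initial bearing θ = 2.1468 rad.
sin φ₂ = sin φ₁ cos δ + cos φ₁ sin δ cos θ = (-0.6867)(0.9957) + (0.7269)(0.0931)(-0.5446) = -0.7206, so φ₂ = -46.11°.
Δλ = atan2(sin θ sin δ cos φ₁, cos δ − sin φ₁ sin φ₂) = atan2(0.0568, 0.5008) = 6.466°.
λ₂ = -174.934° + 6.466° = -168.47°.

-46.11°, -168.47°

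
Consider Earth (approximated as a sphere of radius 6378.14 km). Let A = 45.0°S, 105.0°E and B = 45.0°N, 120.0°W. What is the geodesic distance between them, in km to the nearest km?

Let φ₁ = -0.7854 rad, φ₂ = 0.7854 rad, and Δλ = 2.3562 rad.
cos c = sin φ₁ sin φ₂ + cos φ₁ cos φ₂ cos Δλ = (-0.7071)(0.7071) + (0.7071)(0.7071)(-0.7071) = -0.85355,
so c = arccos(-0.85355) = 2.59356 rad.
Distance = R·c = 6378.14 × 2.5936 ≈ 16542 km.

16542 km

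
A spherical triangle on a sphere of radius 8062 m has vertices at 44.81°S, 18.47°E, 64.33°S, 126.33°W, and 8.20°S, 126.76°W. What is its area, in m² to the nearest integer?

29085624 m²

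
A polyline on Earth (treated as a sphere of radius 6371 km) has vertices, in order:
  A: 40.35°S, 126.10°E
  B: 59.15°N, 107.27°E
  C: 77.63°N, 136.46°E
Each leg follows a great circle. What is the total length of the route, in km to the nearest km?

13518 km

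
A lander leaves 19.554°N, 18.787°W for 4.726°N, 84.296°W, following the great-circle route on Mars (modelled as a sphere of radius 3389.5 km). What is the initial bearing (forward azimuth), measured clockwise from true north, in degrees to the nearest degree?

266°

Δλ = -65.509° = -1.1433 rad.
y = sin Δλ · cos φ₂ = (-0.9100)(0.9966) = -0.9069
x = cos φ₁ sin φ₂ − sin φ₁ cos φ₂ cos Δλ = (0.9423)(0.0824) − (0.3347)(0.9966)(0.4146) = -0.0606
θ = atan2(y, x) = -93.83°; adding 360° gives 266°.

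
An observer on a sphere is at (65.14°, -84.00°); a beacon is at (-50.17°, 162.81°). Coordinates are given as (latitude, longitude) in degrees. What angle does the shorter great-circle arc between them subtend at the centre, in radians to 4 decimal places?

With latitudes φ₁ = 65.140°, φ₂ = -50.170° and longitude difference Δλ = -113.190°:
Haversine: a = sin²(Δφ/2) + cos φ₁ cos φ₂ sin²(Δλ/2) = 0.7138 + (0.4204)(0.6405)(0.6969) = 0.90141.
Central angle c = 2·arcsin(√a) = 2.50281 rad.
So the angular separation is 2.5028 rad.

2.5028 rad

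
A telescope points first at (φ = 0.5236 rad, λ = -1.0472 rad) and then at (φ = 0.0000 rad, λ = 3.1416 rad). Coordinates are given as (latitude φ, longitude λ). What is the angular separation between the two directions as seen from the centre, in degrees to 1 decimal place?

115.7°

Let φ₁ = 0.5236 rad, φ₂ = 0.0000 rad, and Δλ = -2.0944 rad.
Haversine: a = sin²(Δφ/2) + cos φ₁ cos φ₂ sin²(Δλ/2) = 0.0670 + (0.8660)(1.0000)(0.7500) = 0.71650.
Central angle c = 2·arcsin(√a) = 2.01862 rad.
So the angular separation is 115.7°.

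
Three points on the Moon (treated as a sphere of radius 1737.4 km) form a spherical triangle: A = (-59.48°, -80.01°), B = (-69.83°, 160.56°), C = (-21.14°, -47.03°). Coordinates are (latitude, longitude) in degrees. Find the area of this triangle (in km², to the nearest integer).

409402 km²

Side lengths (central angles): a = 1.5173, b = 0.7841, c = 0.7633 rad; semiperimeter s = 1.5323.
By l'Huilier's theorem, tan(E/4) = √[tan(s/2) tan((s−a)/2) tan((s−b)/2) tan((s−c)/2)], giving spherical excess E = 0.1356 rad.
Area = E·R² = 0.1356 × (1737.4)² ≈ 409402 km².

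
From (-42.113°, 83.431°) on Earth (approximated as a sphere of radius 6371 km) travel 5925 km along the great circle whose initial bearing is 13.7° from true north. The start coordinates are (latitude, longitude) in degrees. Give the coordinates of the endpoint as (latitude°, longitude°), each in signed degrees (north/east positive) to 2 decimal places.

10.19°, 94.55°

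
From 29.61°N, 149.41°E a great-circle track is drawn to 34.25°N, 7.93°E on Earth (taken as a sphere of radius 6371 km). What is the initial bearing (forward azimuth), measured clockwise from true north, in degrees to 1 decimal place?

With φ₁ = 0.5168, φ₂ = 0.5978, Δλ = -2.4693 rad, the forward-azimuth formula gives
θ = atan2( sin Δλ cos φ₂ , cos φ₁ sin φ₂ − sin φ₁ cos φ₂ cos Δλ ) = atan2(-0.5148, 0.8088) = -32.47°.
Adding 360° brings this into [0°, 360°): 327.5°.

327.5°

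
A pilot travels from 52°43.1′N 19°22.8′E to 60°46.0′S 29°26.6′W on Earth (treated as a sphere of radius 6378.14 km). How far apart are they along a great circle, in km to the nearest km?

With latitudes φ₁ = 52.718°, φ₂ = -60.767° and longitude difference Δλ = -48.823°:
cos c = sin φ₁ sin φ₂ + cos φ₁ cos φ₂ cos Δλ = (0.7957)(-0.8726) + (0.6057)(0.4884)(0.6584) = -0.49957,
so c = arccos(-0.49957) = 2.09389 rad.
Distance = R·c = 6378.14 × 2.0939 ≈ 13355 km.

13355 km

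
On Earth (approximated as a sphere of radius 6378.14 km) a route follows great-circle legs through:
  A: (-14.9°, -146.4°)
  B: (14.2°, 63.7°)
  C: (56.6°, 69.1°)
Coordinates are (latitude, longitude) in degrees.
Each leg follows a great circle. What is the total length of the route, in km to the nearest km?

Leg A→B: central angle 2.6333 rad, distance 16795.8 km.
Leg B→C: central angle 0.7435 rad, distance 4742.3 km.
Total: 16795.8 + 4742.3 ≈ 21538 km.

21538 km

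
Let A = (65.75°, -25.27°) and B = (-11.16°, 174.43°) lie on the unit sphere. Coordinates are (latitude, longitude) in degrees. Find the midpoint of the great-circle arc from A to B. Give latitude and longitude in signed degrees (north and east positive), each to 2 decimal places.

49.64°, -172.46°

Central angle δ = 2.1602 rad. Interpolating on the sphere with fraction f = 0.5:
P = [sin((1−f)δ)·A + sin(fδ)·B] / sin δ = 1.0610·A + 1.0610·B in Cartesian coordinates,
giving P = (-0.6419, -0.0850, 0.7620), i.e. latitude 49.64°, longitude -172.46°.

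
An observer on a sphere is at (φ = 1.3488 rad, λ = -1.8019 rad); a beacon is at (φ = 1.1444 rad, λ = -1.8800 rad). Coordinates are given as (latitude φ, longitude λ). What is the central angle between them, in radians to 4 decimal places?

0.2058 rad

In radians: φ₁ = 1.3488, φ₂ = 1.1444, Δλ = -4.475° = -0.0781 rad.
cos c = sin φ₁ sin φ₂ + cos φ₁ cos φ₂ cos Δλ = (0.9755)(0.9105) + (0.2202)(0.4136)(0.9970) = 0.97891,
so c = arccos(0.97891) = 0.20576 rad.
So the angular separation is 0.2058 rad.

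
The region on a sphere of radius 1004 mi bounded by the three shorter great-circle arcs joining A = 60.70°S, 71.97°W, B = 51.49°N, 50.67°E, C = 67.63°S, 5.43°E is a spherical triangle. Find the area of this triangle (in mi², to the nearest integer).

974285 mi²

Side lengths (central angles): a = 2.1613, b = 0.5603, c = 2.5806 rad; semiperimeter s = 2.6511.
By l'Huilier's theorem, tan(E/4) = √[tan(s/2) tan((s−a)/2) tan((s−b)/2) tan((s−c)/2)], giving spherical excess E = 0.9665 rad.
Area = E·R² = 0.9665 × (1004)² ≈ 974285 mi².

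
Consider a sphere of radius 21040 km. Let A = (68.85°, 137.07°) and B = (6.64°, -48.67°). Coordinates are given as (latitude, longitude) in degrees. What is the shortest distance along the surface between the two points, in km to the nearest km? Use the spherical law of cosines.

Let φ₁ = 1.2017 rad, φ₂ = 0.1159 rad, and Δλ = 3.0414 rad.
cos c = sin φ₁ sin φ₂ + cos φ₁ cos φ₂ cos Δλ = (0.9326)(0.1156) + (0.3608)(0.9933)(-0.9950) = -0.24875,
so c = arccos(-0.24875) = 1.82219 rad.
Distance = R·c = 21040 × 1.8222 ≈ 38339 km.

38339 km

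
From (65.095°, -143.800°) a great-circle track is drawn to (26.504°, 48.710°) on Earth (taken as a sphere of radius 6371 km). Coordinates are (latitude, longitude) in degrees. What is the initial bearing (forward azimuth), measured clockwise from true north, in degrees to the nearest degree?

With φ₁ = 1.1361, φ₂ = 0.4626, Δλ = -2.9233 rad, the forward-azimuth formula gives
θ = atan2( sin Δλ cos φ₂ , cos φ₁ sin φ₂ − sin φ₁ cos φ₂ cos Δλ ) = atan2(-0.1938, 0.9803) = -11.18°.
Adding 360° brings this into [0°, 360°): 349°.

349°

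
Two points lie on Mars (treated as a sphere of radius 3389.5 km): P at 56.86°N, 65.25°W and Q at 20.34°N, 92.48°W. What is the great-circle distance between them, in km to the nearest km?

2466 km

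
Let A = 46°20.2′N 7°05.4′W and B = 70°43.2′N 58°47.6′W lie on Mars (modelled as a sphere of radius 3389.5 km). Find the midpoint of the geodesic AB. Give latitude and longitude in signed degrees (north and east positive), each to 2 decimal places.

60.80°, -23.24°

The central angle between A and B is δ = 0.6022 rad.
With f = 0.5, the slerp weights are sin((1−f)δ)/sin δ = 0.5236 and sin(fδ)/sin δ = 0.5236.
Weighted sum of the unit vectors: (0.5236)·(0.6851,-0.0852,0.7234) + (0.5236)·(0.1711,-0.2824,0.9439) = (0.4483, -0.1925, 0.8729).
Converting back: φ = atan2(z, √(x²+y²)) = 60.80°, λ = atan2(y, x) = -23.24°.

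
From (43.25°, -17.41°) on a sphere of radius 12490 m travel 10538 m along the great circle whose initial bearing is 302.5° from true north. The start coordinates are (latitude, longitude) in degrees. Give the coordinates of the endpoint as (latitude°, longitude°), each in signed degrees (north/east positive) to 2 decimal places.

48.40°, -89.05°

Angular distance δ = d/R = 10538/12490 = 0.84371 rad; initial bearing θ = 5.2796 rad.
sin φ₂ = sin φ₁ cos δ + cos φ₁ sin δ cos θ = (0.6852)(0.6647) + (0.7284)(0.7471)(0.5373) = 0.7478, so φ₂ = 48.40°.
Δλ = atan2(sin θ sin δ cos φ₁, cos δ − sin φ₁ sin φ₂) = atan2(-0.4590, 0.1523) = -71.642°.
λ₂ = -17.410° − 71.642° = -89.05°.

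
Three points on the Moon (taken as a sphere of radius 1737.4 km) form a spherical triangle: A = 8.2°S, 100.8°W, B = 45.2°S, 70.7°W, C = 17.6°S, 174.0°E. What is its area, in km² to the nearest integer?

2251255 km²

Side lengths (central angles): a = 1.6433, b = 1.4484, c = 0.7890 rad; semiperimeter s = 1.9404.
By l'Huilier's theorem, tan(E/4) = √[tan(s/2) tan((s−a)/2) tan((s−b)/2) tan((s−c)/2)], giving spherical excess E = 0.7458 rad.
Area = E·R² = 0.7458 × (1737.4)² ≈ 2251255 km².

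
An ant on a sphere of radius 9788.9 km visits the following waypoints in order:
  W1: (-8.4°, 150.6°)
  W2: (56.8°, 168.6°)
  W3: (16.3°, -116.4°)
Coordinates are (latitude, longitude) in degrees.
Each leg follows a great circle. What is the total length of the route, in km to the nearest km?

23080 km

Leg W1→W2: central angle 1.1670 rad, distance 11423.4 km.
Leg W2→W3: central angle 1.1908 rad, distance 11657.1 km.
Total: 11423.4 + 11657.1 ≈ 23080 km.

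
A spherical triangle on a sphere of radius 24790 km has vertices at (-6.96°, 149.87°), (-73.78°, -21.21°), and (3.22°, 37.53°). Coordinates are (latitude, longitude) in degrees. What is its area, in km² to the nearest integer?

Side lengths (central angles): a = 1.4799, b = 1.9644, c = 1.7290 rad; semiperimeter s = 2.5866.
By l'Huilier's theorem, tan(E/4) = √[tan(s/2) tan((s−a)/2) tan((s−b)/2) tan((s−c)/2)], giving spherical excess E = 2.0562 rad.
Area = E·R² = 2.0562 × (24790)² ≈ 1263636343 km².

1263636343 km²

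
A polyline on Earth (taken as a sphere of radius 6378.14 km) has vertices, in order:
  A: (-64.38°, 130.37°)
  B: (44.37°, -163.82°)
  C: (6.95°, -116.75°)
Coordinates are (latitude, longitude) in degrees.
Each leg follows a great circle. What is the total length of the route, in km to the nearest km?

Leg A→B: central angle 2.0989 rad, distance 13387.0 km.
Leg B→C: central angle 0.9668 rad, distance 6166.5 km.
Total: 13387.0 + 6166.5 ≈ 19553 km.

19553 km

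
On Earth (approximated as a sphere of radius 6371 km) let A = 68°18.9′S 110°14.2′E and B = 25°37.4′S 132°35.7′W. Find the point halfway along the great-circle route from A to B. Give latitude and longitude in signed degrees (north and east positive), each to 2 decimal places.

Central angle δ = 1.3184 rad. Interpolating on the sphere with fraction f = 0.5:
P = [sin((1−f)δ)·A + sin(fδ)·B] / sin δ = 0.6325·A + 0.6325·B in Cartesian coordinates,
giving P = (-0.4668, -0.2006, -0.8613), i.e. latitude -59.46°, longitude -156.75°.

-59.46°, -156.75°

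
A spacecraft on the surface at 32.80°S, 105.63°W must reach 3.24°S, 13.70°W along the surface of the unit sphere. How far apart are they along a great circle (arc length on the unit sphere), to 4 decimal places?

1.5684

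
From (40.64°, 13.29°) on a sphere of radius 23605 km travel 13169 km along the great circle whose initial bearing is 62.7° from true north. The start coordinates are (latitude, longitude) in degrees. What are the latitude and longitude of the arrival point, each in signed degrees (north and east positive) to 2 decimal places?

Angular distance δ = d/R = 13169/23605 = 0.55789 rad; initial bearing θ = 1.0943 rad.
sin φ₂ = sin φ₁ cos δ + cos φ₁ sin δ cos θ = (0.6513)(0.8484) + (0.7588)(0.5294)(0.4586) = 0.7368, so φ₂ = 47.46°.
Δλ = atan2(sin θ sin δ cos φ₁, cos δ − sin φ₁ sin φ₂) = atan2(0.3570, 0.3685) = 44.090°.
λ₂ = 13.290° + 44.090° = 57.38°.

47.46°, 57.38°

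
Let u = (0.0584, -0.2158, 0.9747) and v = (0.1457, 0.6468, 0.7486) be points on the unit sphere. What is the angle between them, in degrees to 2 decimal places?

u·v = 0.5986; |u| = 1.0000, |v| = 1.0000.
cos θ = (u·v)/(|u||v|) = 0.5986, so θ = 53.23°.

53.23°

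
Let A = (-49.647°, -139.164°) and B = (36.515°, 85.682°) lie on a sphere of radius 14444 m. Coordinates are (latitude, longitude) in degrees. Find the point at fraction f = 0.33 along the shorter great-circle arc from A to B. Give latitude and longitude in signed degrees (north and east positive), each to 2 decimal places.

The central angle between A and B is δ = 2.5364 rad.
With f = 0.33, the slerp weights are sin((1−f)δ)/sin δ = 1.7433 and sin(fδ)/sin δ = 1.3055.
Weighted sum of the unit vectors: (1.7433)·(-0.4899,-0.4234,-0.7621) + (1.3055)·(0.0605,0.8014,0.5950) = (-0.7750, 0.3081, -0.5517).
Converting back: φ = atan2(z, √(x²+y²)) = -33.49°, λ = atan2(y, x) = 158.32°.

-33.49°, 158.32°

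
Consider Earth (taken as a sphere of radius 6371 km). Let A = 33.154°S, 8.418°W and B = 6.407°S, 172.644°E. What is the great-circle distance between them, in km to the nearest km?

Let φ₁ = -0.5786 rad, φ₂ = -0.1118 rad, and Δλ = -3.1231 rad.
Haversine: a = sin²(Δφ/2) + cos φ₁ cos φ₂ sin²(Δλ/2) = 0.0535 + (0.8372)(0.9938)(0.9999) = 0.88540.
Central angle c = 2·arcsin(√a) = 2.45090 rad.
Distance = R·c = 6371 × 2.4509 ≈ 15615 km.

15615 km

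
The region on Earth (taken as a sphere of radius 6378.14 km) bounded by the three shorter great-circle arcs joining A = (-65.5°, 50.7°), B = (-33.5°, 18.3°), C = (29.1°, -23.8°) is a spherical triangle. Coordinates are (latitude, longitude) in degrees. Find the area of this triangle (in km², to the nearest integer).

Side lengths (central angles): a = 1.2951, b = 1.9238, c = 0.6531 rad; semiperimeter s = 1.9360.
By l'Huilier's theorem, tan(E/4) = √[tan(s/2) tan((s−a)/2) tan((s−b)/2) tan((s−c)/2)], giving spherical excess E = 0.1874 rad.
Area = E·R² = 0.1874 × (6378.14)² ≈ 7622187 km².

7622187 km²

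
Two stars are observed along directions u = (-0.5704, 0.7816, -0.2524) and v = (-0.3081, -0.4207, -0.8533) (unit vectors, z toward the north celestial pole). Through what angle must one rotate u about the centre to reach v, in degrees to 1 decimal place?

u·v = 0.0623; |u| = 1.0000, |v| = 1.0000.
cos θ = (u·v)/(|u||v|) = 0.0623, so θ = 86.4°.

86.4°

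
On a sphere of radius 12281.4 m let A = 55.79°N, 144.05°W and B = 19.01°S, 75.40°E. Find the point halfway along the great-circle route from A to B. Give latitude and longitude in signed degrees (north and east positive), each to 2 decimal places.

38.79°, 110.34°

Central angle δ = 2.3183 rad. Interpolating on the sphere with fraction f = 0.5:
P = [sin((1−f)δ)·A + sin(fδ)·B] / sin δ = 1.2497·A + 1.2497·B in Cartesian coordinates,
giving P = (-0.2710, 0.7309, 0.6264), i.e. latitude 38.79°, longitude 110.34°.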